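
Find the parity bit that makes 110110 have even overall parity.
Sum of data bits: 1+1+0+1+1+0 = 4.
4 mod 2 = 0, so parity bit = 0.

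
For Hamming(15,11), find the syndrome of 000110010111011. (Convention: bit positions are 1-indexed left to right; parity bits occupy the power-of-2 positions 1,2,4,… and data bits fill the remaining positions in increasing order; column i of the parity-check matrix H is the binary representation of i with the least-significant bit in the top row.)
Syndrome s = H · r^T (mod 2), r = 000110010111011:
  s[0] = (101010101010101)·(000110010111011) mod 2 = 0+0+0+0+1+0+0+0+0+0+1+0+0+0+1 mod 2 = 1
  s[1] = (011001100110011)·(000110010111011) mod 2 = 0+0+0+0+0+0+0+0+0+1+1+0+0+1+1 mod 2 = 0
  s[2] = (000111100001111)·(000110010111011) mod 2 = 0+0+0+1+1+0+0+0+0+0+0+1+0+1+1 mod 2 = 1
  s[3] = (000000011111111)·(000110010111011) mod 2 = 0+0+0+0+0+0+0+1+0+1+1+1+0+1+1 mod 2 = 0
Syndrome = 1010
Non-zero syndrome: error at position 5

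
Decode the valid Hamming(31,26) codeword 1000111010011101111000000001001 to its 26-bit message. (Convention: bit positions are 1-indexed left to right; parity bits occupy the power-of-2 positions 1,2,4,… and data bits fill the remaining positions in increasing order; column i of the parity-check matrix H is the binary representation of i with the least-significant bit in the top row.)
Parity bits occupy power-of-2 positions; data bits are at positions {3,5,6,7,9,10,11,12,13,14,15,17,18,19,20,21,22,23,24,25,26,27,28,29,30,31} (1-indexed).
Extract: c[3]=0 c[5]=1 c[6]=1 c[7]=1 c[9]=1 c[10]=0 c[11]=0 c[12]=1 c[13]=1 c[14]=1 c[15]=0 c[17]=1 c[18]=1 c[19]=1 c[20]=0 c[21]=0 c[22]=0 c[23]=0 c[24]=0 c[25]=0 c[26]=0 c[27]=0 c[28]=1 c[29]=0 c[30]=0 c[31]=1
Data = 01111001110111000000001001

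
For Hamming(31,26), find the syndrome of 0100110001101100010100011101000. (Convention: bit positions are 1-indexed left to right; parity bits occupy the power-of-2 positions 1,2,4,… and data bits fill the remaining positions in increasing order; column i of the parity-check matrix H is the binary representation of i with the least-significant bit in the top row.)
Syndrome s = H · r^T (mod 2), r = 0100110001101100010100011101000:
  s[0] = (1010101010101010101010101010101)·(0100110001101100010100011101000) mod 2 = 0+0+0+0+1+0+0+0+0+0+1+0+1+0+0+0+0+0+0+0+0+0+0+0+1+0+0+0+0+0+0 mod 2 = 0
  s[1] = (0110011001100110011001100110011)·(0100110001101100010100011101000) mod 2 = 0+1+0+0+0+1+0+0+0+1+1+0+0+1+0+0+0+1+0+0+0+0+0+0+0+1+0+0+0+0+0 mod 2 = 1
  s[2] = (0001111000011110000111100001111)·(0100110001101100010100011101000) mod 2 = 0+0+0+0+1+1+0+0+0+0+0+0+1+1+0+0+0+0+0+1+0+0+0+0+0+0+0+1+0+0+0 mod 2 = 0
  s[3] = (0000000111111110000000011111111)·(0100110001101100010100011101000) mod 2 = 0+0+0+0+0+0+0+0+0+1+1+0+1+1+0+0+0+0+0+0+0+0+0+1+1+1+0+1+0+0+0 mod 2 = 0
  s[4] = (0000000000000001111111111111111)·(0100110001101100010100011101000) mod 2 = 0+0+0+0+0+0+0+0+0+0+0+0+0+0+0+0+0+1+0+1+0+0+0+1+1+1+0+1+0+0+0 mod 2 = 0
Syndrome = 01000
Non-zero syndrome: error at position 2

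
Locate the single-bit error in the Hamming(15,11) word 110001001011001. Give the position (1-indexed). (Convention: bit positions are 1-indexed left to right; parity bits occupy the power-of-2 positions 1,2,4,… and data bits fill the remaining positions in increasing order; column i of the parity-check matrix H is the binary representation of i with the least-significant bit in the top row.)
Syndrome s = H · r^T (mod 2), r = 110001001011001:
  s[0] = (101010101010101)·(110001001011001) mod 2 = 1+0+0+0+0+0+0+0+1+0+1+0+0+0+1 mod 2 = 0
  s[1] = (011001100110011)·(110001001011001) mod 2 = 0+1+0+0+0+1+0+0+0+0+1+0+0+0+1 mod 2 = 0
  s[2] = (000111100001111)·(110001001011001) mod 2 = 0+0+0+0+0+1+0+0+0+0+0+1+0+0+1 mod 2 = 1
  s[3] = (000000011111111)·(110001001011001) mod 2 = 0+0+0+0+0+0+0+0+1+0+1+1+0+0+1 mod 2 = 0
Syndrome = 0010
Column i of H is the binary representation of i, so the syndrome is the binary index of the flipped bit.
Read s = 0010 with s[0] as LSB: 0·2^0 + 0·2^1 + 1·2^2 + 0·2^3 = 4.
Error is at bit position 4.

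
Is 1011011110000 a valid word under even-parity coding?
Sum of all bits: 1+0+1+1+0+1+1+1+1+0+0+0+0 = 7; 7 mod 2 = 1. Result is 1 → parity error detected.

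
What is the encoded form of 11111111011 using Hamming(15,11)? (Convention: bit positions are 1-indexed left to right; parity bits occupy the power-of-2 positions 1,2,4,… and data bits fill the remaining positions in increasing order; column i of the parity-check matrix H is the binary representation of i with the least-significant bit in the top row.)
Codeword c = d · G (mod 2), d = 11111111011:
  c[0] = d·G[:,0] = (11111111011)·(11011010101) mod 2 = 1+1+0+1+1+0+1+0+0+0+1 mod 2 = 0
  c[1] = d·G[:,1] = (11111111011)·(10110110011) mod 2 = 1+0+1+1+0+1+1+0+0+1+1 mod 2 = 1
  c[2] = d·G[:,2] = (11111111011)·(10000000000) mod 2 = 1+0+0+0+0+0+0+0+0+0+0 mod 2 = 1
  c[3] = d·G[:,3] = (11111111011)·(01110001111) mod 2 = 0+1+1+1+0+0+0+1+0+1+1 mod 2 = 0
  c[4] = d·G[:,4] = (11111111011)·(01000000000) mod 2 = 0+1+0+0+0+0+0+0+0+0+0 mod 2 = 1
  c[5] = d·G[:,5] = (11111111011)·(00100000000) mod 2 = 0+0+1+0+0+0+0+0+0+0+0 mod 2 = 1
  c[6] = d·G[:,6] = (11111111011)·(00010000000) mod 2 = 0+0+0+1+0+0+0+0+0+0+0 mod 2 = 1
  c[7] = d·G[:,7] = (11111111011)·(00001111111) mod 2 = 0+0+0+0+1+1+1+1+0+1+1 mod 2 = 0
  c[8] = d·G[:,8] = (11111111011)·(00001000000) mod 2 = 0+0+0+0+1+0+0+0+0+0+0 mod 2 = 1
  c[9] = d·G[:,9] = (11111111011)·(00000100000) mod 2 = 0+0+0+0+0+1+0+0+0+0+0 mod 2 = 1
  c[10] = d·G[:,10] = (11111111011)·(00000010000) mod 2 = 0+0+0+0+0+0+1+0+0+0+0 mod 2 = 1
  c[11] = d·G[:,11] = (11111111011)·(00000001000) mod 2 = 0+0+0+0+0+0+0+1+0+0+0 mod 2 = 1
  c[12] = d·G[:,12] = (11111111011)·(00000000100) mod 2 = 0+0+0+0+0+0+0+0+0+0+0 mod 2 = 0
  c[13] = d·G[:,13] = (11111111011)·(00000000010) mod 2 = 0+0+0+0+0+0+0+0+0+1+0 mod 2 = 1
  c[14] = d·G[:,14] = (11111111011)·(00000000001) mod 2 = 0+0+0+0+0+0+0+0+0+0+1 mod 2 = 1
Codeword = 011011101111011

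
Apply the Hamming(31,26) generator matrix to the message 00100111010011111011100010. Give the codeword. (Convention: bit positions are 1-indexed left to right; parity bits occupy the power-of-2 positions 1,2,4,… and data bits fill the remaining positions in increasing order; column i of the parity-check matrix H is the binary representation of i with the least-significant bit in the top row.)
Codeword c = d · G (mod 2), d = 00100111010011111011100010:
  c[0] = d·G[:,0] = (00100111010011111011100010)·(11011010101101010101010101) mod 2 = 0+0+0+0+0+0+1+0+0+0+0+0+0+1+0+1+0+0+0+1+0+0+0+0+0+0 mod 2 = 0
  c[1] = d·G[:,1] = (00100111010011111011100010)·(10110110011011001100110011) mod 2 = 0+0+1+0+0+1+1+0+0+1+0+0+1+1+0+0+1+0+0+0+1+0+0+0+1+0 mod 2 = 1
  c[2] = d·G[:,2] = (00100111010011111011100010)·(10000000000000000000000000) mod 2 = 0+0+0+0+0+0+0+0+0+0+0+0+0+0+0+0+0+0+0+0+0+0+0+0+0+0 mod 2 = 0
  c[3] = d·G[:,3] = (00100111010011111011100010)·(01110001111000111100001111) mod 2 = 0+0+1+0+0+0+0+1+0+1+0+0+0+0+1+1+1+0+0+0+0+0+0+0+1+0 mod 2 = 1
  c[4] = d·G[:,4] = (00100111010011111011100010)·(01000000000000000000000000) mod 2 = 0+0+0+0+0+0+0+0+0+0+0+0+0+0+0+0+0+0+0+0+0+0+0+0+0+0 mod 2 = 0
  c[5] = d·G[:,5] = (00100111010011111011100010)·(00100000000000000000000000) mod 2 = 0+0+1+0+0+0+0+0+0+0+0+0+0+0+0+0+0+0+0+0+0+0+0+0+0+0 mod 2 = 1
  c[6] = d·G[:,6] = (00100111010011111011100010)·(00010000000000000000000000) mod 2 = 0+0+0+0+0+0+0+0+0+0+0+0+0+0+0+0+0+0+0+0+0+0+0+0+0+0 mod 2 = 0
  c[7] = d·G[:,7] = (00100111010011111011100010)·(00001111111000000011111111) mod 2 = 0+0+0+0+0+1+1+1+0+1+0+0+0+0+0+0+0+0+1+1+1+0+0+0+1+0 mod 2 = 0
  c[8] = d·G[:,8] = (00100111010011111011100010)·(00001000000000000000000000) mod 2 = 0+0+0+0+0+0+0+0+0+0+0+0+0+0+0+0+0+0+0+0+0+0+0+0+0+0 mod 2 = 0
  c[9] = d·G[:,9] = (00100111010011111011100010)·(00000100000000000000000000) mod 2 = 0+0+0+0+0+1+0+0+0+0+0+0+0+0+0+0+0+0+0+0+0+0+0+0+0+0 mod 2 = 1
  c[10] = d·G[:,10] = (00100111010011111011100010)·(00000010000000000000000000) mod 2 = 0+0+0+0+0+0+1+0+0+0+0+0+0+0+0+0+0+0+0+0+0+0+0+0+0+0 mod 2 = 1
  c[11] = d·G[:,11] = (00100111010011111011100010)·(00000001000000000000000000) mod 2 = 0+0+0+0+0+0+0+1+0+0+0+0+0+0+0+0+0+0+0+0+0+0+0+0+0+0 mod 2 = 1
  c[12] = d·G[:,12] = (00100111010011111011100010)·(00000000100000000000000000) mod 2 = 0+0+0+0+0+0+0+0+0+0+0+0+0+0+0+0+0+0+0+0+0+0+0+0+0+0 mod 2 = 0
  c[13] = d·G[:,13] = (00100111010011111011100010)·(00000000010000000000000000) mod 2 = 0+0+0+0+0+0+0+0+0+1+0+0+0+0+0+0+0+0+0+0+0+0+0+0+0+0 mod 2 = 1
  c[14] = d·G[:,14] = (00100111010011111011100010)·(00000000001000000000000000) mod 2 = 0+0+0+0+0+0+0+0+0+0+0+0+0+0+0+0+0+0+0+0+0+0+0+0+0+0 mod 2 = 0
  c[15] = d·G[:,15] = (00100111010011111011100010)·(00000000000111111111111111) mod 2 = 0+0+0+0+0+0+0+0+0+0+0+0+1+1+1+1+1+0+1+1+1+0+0+0+1+0 mod 2 = 1
  c[16] = d·G[:,16] = (00100111010011111011100010)·(00000000000100000000000000) mod 2 = 0+0+0+0+0+0+0+0+0+0+0+0+0+0+0+0+0+0+0+0+0+0+0+0+0+0 mod 2 = 0
  c[17] = d·G[:,17] = (00100111010011111011100010)·(00000000000010000000000000) mod 2 = 0+0+0+0+0+0+0+0+0+0+0+0+1+0+0+0+0+0+0+0+0+0+0+0+0+0 mod 2 = 1
  c[18] = d·G[:,18] = (00100111010011111011100010)·(00000000000001000000000000) mod 2 = 0+0+0+0+0+0+0+0+0+0+0+0+0+1+0+0+0+0+0+0+0+0+0+0+0+0 mod 2 = 1
  c[19] = d·G[:,19] = (00100111010011111011100010)·(00000000000000100000000000) mod 2 = 0+0+0+0+0+0+0+0+0+0+0+0+0+0+1+0+0+0+0+0+0+0+0+0+0+0 mod 2 = 1
  c[20] = d·G[:,20] = (00100111010011111011100010)·(00000000000000010000000000) mod 2 = 0+0+0+0+0+0+0+0+0+0+0+0+0+0+0+1+0+0+0+0+0+0+0+0+0+0 mod 2 = 1
  c[21] = d·G[:,21] = (00100111010011111011100010)·(00000000000000001000000000) mod 2 = 0+0+0+0+0+0+0+0+0+0+0+0+0+0+0+0+1+0+0+0+0+0+0+0+0+0 mod 2 = 1
  c[22] = d·G[:,22] = (00100111010011111011100010)·(00000000000000000100000000) mod 2 = 0+0+0+0+0+0+0+0+0+0+0+0+0+0+0+0+0+0+0+0+0+0+0+0+0+0 mod 2 = 0
  c[23] = d·G[:,23] = (00100111010011111011100010)·(00000000000000000010000000) mod 2 = 0+0+0+0+0+0+0+0+0+0+0+0+0+0+0+0+0+0+1+0+0+0+0+0+0+0 mod 2 = 1
  c[24] = d·G[:,24] = (00100111010011111011100010)·(00000000000000000001000000) mod 2 = 0+0+0+0+0+0+0+0+0+0+0+0+0+0+0+0+0+0+0+1+0+0+0+0+0+0 mod 2 = 1
  c[25] = d·G[:,25] = (00100111010011111011100010)·(00000000000000000000100000) mod 2 = 0+0+0+0+0+0+0+0+0+0+0+0+0+0+0+0+0+0+0+0+1+0+0+0+0+0 mod 2 = 1
  c[26] = d·G[:,26] = (00100111010011111011100010)·(00000000000000000000010000) mod 2 = 0+0+0+0+0+0+0+0+0+0+0+0+0+0+0+0+0+0+0+0+0+0+0+0+0+0 mod 2 = 0
  c[27] = d·G[:,27] = (00100111010011111011100010)·(00000000000000000000001000) mod 2 = 0+0+0+0+0+0+0+0+0+0+0+0+0+0+0+0+0+0+0+0+0+0+0+0+0+0 mod 2 = 0
  c[28] = d·G[:,28] = (00100111010011111011100010)·(00000000000000000000000100) mod 2 = 0+0+0+0+0+0+0+0+0+0+0+0+0+0+0+0+0+0+0+0+0+0+0+0+0+0 mod 2 = 0
  c[29] = d·G[:,29] = (00100111010011111011100010)·(00000000000000000000000010) mod 2 = 0+0+0+0+0+0+0+0+0+0+0+0+0+0+0+0+0+0+0+0+0+0+0+0+1+0 mod 2 = 1
  c[30] = d·G[:,30] = (00100111010011111011100010)·(00000000000000000000000001) mod 2 = 0+0+0+0+0+0+0+0+0+0+0+0+0+0+0+0+0+0+0+0+0+0+0+0+0+0 mod 2 = 0
Codeword = 0101010001110101011111011100010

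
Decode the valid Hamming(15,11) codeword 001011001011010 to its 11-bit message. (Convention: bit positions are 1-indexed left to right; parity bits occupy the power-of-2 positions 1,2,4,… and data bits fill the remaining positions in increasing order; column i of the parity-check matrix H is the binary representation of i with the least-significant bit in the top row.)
Parity bits occupy power-of-2 positions; data bits are at positions {3,5,6,7,9,10,11,12,13,14,15} (1-indexed).
Extract: c[3]=1 c[5]=1 c[6]=1 c[7]=0 c[9]=1 c[10]=0 c[11]=1 c[12]=1 c[13]=0 c[14]=1 c[15]=0
Data = 11101011010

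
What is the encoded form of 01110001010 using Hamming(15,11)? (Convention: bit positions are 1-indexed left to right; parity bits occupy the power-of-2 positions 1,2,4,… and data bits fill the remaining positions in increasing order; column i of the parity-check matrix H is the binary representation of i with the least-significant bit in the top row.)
Codeword c = d · G (mod 2), d = 01110001010:
  c[0] = d·G[:,0] = (01110001010)·(11011010101) mod 2 = 0+1+0+1+0+0+0+0+0+0+0 mod 2 = 0
  c[1] = d·G[:,1] = (01110001010)·(10110110011) mod 2 = 0+0+1+1+0+0+0+0+0+1+0 mod 2 = 1
  c[2] = d·G[:,2] = (01110001010)·(10000000000) mod 2 = 0+0+0+0+0+0+0+0+0+0+0 mod 2 = 0
  c[3] = d·G[:,3] = (01110001010)·(01110001111) mod 2 = 0+1+1+1+0+0+0+1+0+1+0 mod 2 = 1
  c[4] = d·G[:,4] = (01110001010)·(01000000000) mod 2 = 0+1+0+0+0+0+0+0+0+0+0 mod 2 = 1
  c[5] = d·G[:,5] = (01110001010)·(00100000000) mod 2 = 0+0+1+0+0+0+0+0+0+0+0 mod 2 = 1
  c[6] = d·G[:,6] = (01110001010)·(00010000000) mod 2 = 0+0+0+1+0+0+0+0+0+0+0 mod 2 = 1
  c[7] = d·G[:,7] = (01110001010)·(00001111111) mod 2 = 0+0+0+0+0+0+0+1+0+1+0 mod 2 = 0
  c[8] = d·G[:,8] = (01110001010)·(00001000000) mod 2 = 0+0+0+0+0+0+0+0+0+0+0 mod 2 = 0
  c[9] = d·G[:,9] = (01110001010)·(00000100000) mod 2 = 0+0+0+0+0+0+0+0+0+0+0 mod 2 = 0
  c[10] = d·G[:,10] = (01110001010)·(00000010000) mod 2 = 0+0+0+0+0+0+0+0+0+0+0 mod 2 = 0
  c[11] = d·G[:,11] = (01110001010)·(00000001000) mod 2 = 0+0+0+0+0+0+0+1+0+0+0 mod 2 = 1
  c[12] = d·G[:,12] = (01110001010)·(00000000100) mod 2 = 0+0+0+0+0+0+0+0+0+0+0 mod 2 = 0
  c[13] = d·G[:,13] = (01110001010)·(00000000010) mod 2 = 0+0+0+0+0+0+0+0+0+1+0 mod 2 = 1
  c[14] = d·G[:,14] = (01110001010)·(00000000001) mod 2 = 0+0+0+0+0+0+0+0+0+0+0 mod 2 = 0
Codeword = 010111100001010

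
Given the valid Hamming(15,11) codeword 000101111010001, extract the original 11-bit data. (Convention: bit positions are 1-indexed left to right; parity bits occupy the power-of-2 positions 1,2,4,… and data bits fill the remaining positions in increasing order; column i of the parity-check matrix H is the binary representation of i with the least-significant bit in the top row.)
Parity bits occupy power-of-2 positions; data bits are at positions {3,5,6,7,9,10,11,12,13,14,15} (1-indexed).
Extract: c[3]=0 c[5]=0 c[6]=1 c[7]=1 c[9]=1 c[10]=0 c[11]=1 c[12]=0 c[13]=0 c[14]=0 c[15]=1
Data = 00111010001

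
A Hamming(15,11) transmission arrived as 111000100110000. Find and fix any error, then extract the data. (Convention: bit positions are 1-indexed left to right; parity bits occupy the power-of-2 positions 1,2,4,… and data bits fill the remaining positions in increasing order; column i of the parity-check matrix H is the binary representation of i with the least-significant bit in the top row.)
Syndrome s = H · r^T (mod 2), r = 111000100110000:
  s[0] = (101010101010101)·(111000100110000) mod 2 = 1+0+1+0+0+0+1+0+0+0+1+0+0+0+0 mod 2 = 0
  s[1] = (011001100110011)·(111000100110000) mod 2 = 0+1+1+0+0+0+1+0+0+1+1+0+0+0+0 mod 2 = 1
  s[2] = (000111100001111)·(111000100110000) mod 2 = 0+0+0+0+0+0+1+0+0+0+0+0+0+0+0 mod 2 = 1
  s[3] = (000000011111111)·(111000100110000) mod 2 = 0+0+0+0+0+0+0+0+0+1+1+0+0+0+0 mod 2 = 0
Syndrome = 0110
Column 6 of H equals this syndrome → error at bit 6 (1-indexed).
Flip bit 6: 111000100110000 → 111001100110000
Extract data bits at positions {3,5,6,7,9,10,11,12,13,14,15}: 10110110000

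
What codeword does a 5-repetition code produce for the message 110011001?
Repeat each bit 5× and concatenate:
1→11111  1→11111  0→00000  0→00000  1→11111  1→11111  0→00000  0→00000  1→11111
Codeword = 111111111100000000001111111111000000000011111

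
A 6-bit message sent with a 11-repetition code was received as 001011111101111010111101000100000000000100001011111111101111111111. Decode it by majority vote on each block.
Split into 11-bit blocks and majority-vote each:
  block 1 = 00101111110: 7 ones, 4 zeros → 1
  block 2 = 11110101111: 9 ones, 2 zeros → 1
  block 3 = 01000100000: 2 ones, 9 zeros → 0
  block 4 = 00000010000: 1 ones, 10 zeros → 0
  block 5 = 10111111111: 10 ones, 1 zeros → 1
  block 6 = 01111111111: 10 ones, 1 zeros → 1
Decoded = 110011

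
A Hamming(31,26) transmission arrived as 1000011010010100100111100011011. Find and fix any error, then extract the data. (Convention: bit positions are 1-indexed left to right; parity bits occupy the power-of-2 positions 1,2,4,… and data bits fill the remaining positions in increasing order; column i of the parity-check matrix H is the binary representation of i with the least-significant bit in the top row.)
Syndrome s = H · r^T (mod 2), r = 1000011010010100100111100011011:
  s[0] = (1010101010101010101010101010101)·(1000011010010100100111100011011) mod 2 = 1+0+0+0+0+0+1+0+1+0+0+0+0+0+0+0+1+0+0+0+1+0+1+0+0+0+1+0+0+0+1 mod 2 = 0
  s[1] = (0110011001100110011001100110011)·(1000011010010100100111100011011) mod 2 = 0+0+0+0+0+1+1+0+0+0+0+0+0+1+0+0+0+0+0+0+0+1+1+0+0+0+1+0+0+1+1 mod 2 = 0
  s[2] = (0001111000011110000111100001111)·(1000011010010100100111100011011) mod 2 = 0+0+0+0+0+1+1+0+0+0+0+1+0+1+0+0+0+0+0+1+1+1+1+0+0+0+0+1+0+1+1 mod 2 = 1
  s[3] = (0000000111111110000000011111111)·(1000011010010100100111100011011) mod 2 = 0+0+0+0+0+0+0+0+1+0+0+1+0+1+0+0+0+0+0+0+0+0+0+0+0+0+1+1+0+1+1 mod 2 = 1
  s[4] = (0000000000000001111111111111111)·(1000011010010100100111100011011) mod 2 = 0+0+0+0+0+0+0+0+0+0+0+0+0+0+0+0+1+0+0+1+1+1+1+0+0+0+1+1+0+1+1 mod 2 = 1
Syndrome = 00111
Column 28 of H equals this syndrome → error at bit 28 (1-indexed).
Flip bit 28: 1000011010010100100111100011011 → 1000011010010100100111100010011
Extract data bits at positions {3,5,6,7,9,10,11,12,13,14,15,17,18,19,20,21,22,23,24,25,26,27,28,29,30,31}: 00111001010100111100010011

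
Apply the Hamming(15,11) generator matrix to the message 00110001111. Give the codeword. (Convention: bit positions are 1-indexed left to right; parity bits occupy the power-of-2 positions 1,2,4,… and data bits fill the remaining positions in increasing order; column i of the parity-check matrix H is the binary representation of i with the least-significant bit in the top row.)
Codeword c = d · G (mod 2), d = 00110001111:
  c[0] = d·G[:,0] = (00110001111)·(11011010101) mod 2 = 0+0+0+1+0+0+0+0+1+0+1 mod 2 = 1
  c[1] = d·G[:,1] = (00110001111)·(10110110011) mod 2 = 0+0+1+1+0+0+0+0+0+1+1 mod 2 = 0
  c[2] = d·G[:,2] = (00110001111)·(10000000000) mod 2 = 0+0+0+0+0+0+0+0+0+0+0 mod 2 = 0
  c[3] = d·G[:,3] = (00110001111)·(01110001111) mod 2 = 0+0+1+1+0+0+0+1+1+1+1 mod 2 = 0
  c[4] = d·G[:,4] = (00110001111)·(01000000000) mod 2 = 0+0+0+0+0+0+0+0+0+0+0 mod 2 = 0
  c[5] = d·G[:,5] = (00110001111)·(00100000000) mod 2 = 0+0+1+0+0+0+0+0+0+0+0 mod 2 = 1
  c[6] = d·G[:,6] = (00110001111)·(00010000000) mod 2 = 0+0+0+1+0+0+0+0+0+0+0 mod 2 = 1
  c[7] = d·G[:,7] = (00110001111)·(00001111111) mod 2 = 0+0+0+0+0+0+0+1+1+1+1 mod 2 = 0
  c[8] = d·G[:,8] = (00110001111)·(00001000000) mod 2 = 0+0+0+0+0+0+0+0+0+0+0 mod 2 = 0
  c[9] = d·G[:,9] = (00110001111)·(00000100000) mod 2 = 0+0+0+0+0+0+0+0+0+0+0 mod 2 = 0
  c[10] = d·G[:,10] = (00110001111)·(00000010000) mod 2 = 0+0+0+0+0+0+0+0+0+0+0 mod 2 = 0
  c[11] = d·G[:,11] = (00110001111)·(00000001000) mod 2 = 0+0+0+0+0+0+0+1+0+0+0 mod 2 = 1
  c[12] = d·G[:,12] = (00110001111)·(00000000100) mod 2 = 0+0+0+0+0+0+0+0+1+0+0 mod 2 = 1
  c[13] = d·G[:,13] = (00110001111)·(00000000010) mod 2 = 0+0+0+0+0+0+0+0+0+1+0 mod 2 = 1
  c[14] = d·G[:,14] = (00110001111)·(00000000001) mod 2 = 0+0+0+0+0+0+0+0+0+0+1 mod 2 = 1
Codeword = 100001100001111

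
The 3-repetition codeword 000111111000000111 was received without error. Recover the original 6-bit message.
Split into 3-bit blocks: 000 111 111 000 000 111
Data = 011001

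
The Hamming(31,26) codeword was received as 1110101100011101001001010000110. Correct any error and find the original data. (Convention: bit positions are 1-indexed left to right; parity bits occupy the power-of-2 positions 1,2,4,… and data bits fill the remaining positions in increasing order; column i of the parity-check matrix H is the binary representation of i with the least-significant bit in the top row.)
Syndrome s = H · r^T (mod 2), r = 1110101100011101001001010000110:
  s[0] = (1010101010101010101010101010101)·(1110101100011101001001010000110) mod 2 = 1+0+1+0+1+0+1+0+0+0+0+0+1+0+0+0+0+0+1+0+0+0+0+0+0+0+0+0+1+0+0 mod 2 = 1
  s[1] = (0110011001100110011001100110011)·(1110101100011101001001010000110) mod 2 = 0+1+1+0+0+0+1+0+0+0+0+0+0+1+0+0+0+0+1+0+0+1+0+0+0+0+0+0+0+1+0 mod 2 = 1
  s[2] = (0001111000011110000111100001111)·(1110101100011101001001010000110) mod 2 = 0+0+0+0+1+0+1+0+0+0+0+1+1+1+0+0+0+0+0+0+0+1+0+0+0+0+0+0+1+1+0 mod 2 = 0
  s[3] = (0000000111111110000000011111111)·(1110101100011101001001010000110) mod 2 = 0+0+0+0+0+0+0+1+0+0+0+1+1+1+0+0+0+0+0+0+0+0+0+1+0+0+0+0+1+1+0 mod 2 = 1
  s[4] = (0000000000000001111111111111111)·(1110101100011101001001010000110) mod 2 = 0+0+0+0+0+0+0+0+0+0+0+0+0+0+0+1+0+0+1+0+0+1+0+1+0+0+0+0+1+1+0 mod 2 = 0
Syndrome = 11010
Column 11 of H equals this syndrome → error at bit 11 (1-indexed).
Flip bit 11: 1110101100011101001001010000110 → 1110101100111101001001010000110
Extract data bits at positions {3,5,6,7,9,10,11,12,13,14,15,17,18,19,20,21,22,23,24,25,26,27,28,29,30,31}: 11010011110001001010000110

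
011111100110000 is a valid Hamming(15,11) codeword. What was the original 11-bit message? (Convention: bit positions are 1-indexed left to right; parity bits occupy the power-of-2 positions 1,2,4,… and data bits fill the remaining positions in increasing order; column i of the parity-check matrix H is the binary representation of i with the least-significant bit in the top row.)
Parity bits occupy power-of-2 positions; data bits are at positions {3,5,6,7,9,10,11,12,13,14,15} (1-indexed).
Extract: c[3]=1 c[5]=1 c[6]=1 c[7]=1 c[9]=0 c[10]=1 c[11]=1 c[12]=0 c[13]=0 c[14]=0 c[15]=0
Data = 11110110000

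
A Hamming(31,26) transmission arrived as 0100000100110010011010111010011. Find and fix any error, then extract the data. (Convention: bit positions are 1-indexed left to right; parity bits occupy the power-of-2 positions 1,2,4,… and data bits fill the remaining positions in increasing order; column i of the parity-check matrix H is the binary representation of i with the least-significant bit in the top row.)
Syndrome s = H · r^T (mod 2), r = 0100000100110010011010111010011:
  s[0] = (1010101010101010101010101010101)·(0100000100110010011010111010011) mod 2 = 0+0+0+0+0+0+0+0+0+0+1+0+0+0+1+0+0+0+1+0+1+0+1+0+1+0+1+0+0+0+1 mod 2 = 0
  s[1] = (0110011001100110011001100110011)·(0100000100110010011010111010011) mod 2 = 0+1+0+0+0+0+0+0+0+0+1+0+0+0+1+0+0+1+1+0+0+0+1+0+0+0+1+0+0+1+1 mod 2 = 1
  s[2] = (0001111000011110000111100001111)·(0100000100110010011010111010011) mod 2 = 0+0+0+0+0+0+0+0+0+0+0+1+0+0+1+0+0+0+0+0+1+0+1+0+0+0+0+0+0+1+1 mod 2 = 0
  s[3] = (0000000111111110000000011111111)·(0100000100110010011010111010011) mod 2 = 0+0+0+0+0+0+0+1+0+0+1+1+0+0+1+0+0+0+0+0+0+0+0+1+1+0+1+0+0+1+1 mod 2 = 1
  s[4] = (0000000000000001111111111111111)·(0100000100110010011010111010011) mod 2 = 0+0+0+0+0+0+0+0+0+0+0+0+0+0+0+0+0+1+1+0+1+0+1+1+1+0+1+0+0+1+1 mod 2 = 1
Syndrome = 01011
Column 26 of H equals this syndrome → error at bit 26 (1-indexed).
Flip bit 26: 0100000100110010011010111010011 → 0100000100110010011010111110011
Extract data bits at positions {3,5,6,7,9,10,11,12,13,14,15,17,18,19,20,21,22,23,24,25,26,27,28,29,30,31}: 00000011001011010111110011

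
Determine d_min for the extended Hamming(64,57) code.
d_min = 4 (adding an overall parity bit to Hamming(63,57) raises d_min from 3 to 4).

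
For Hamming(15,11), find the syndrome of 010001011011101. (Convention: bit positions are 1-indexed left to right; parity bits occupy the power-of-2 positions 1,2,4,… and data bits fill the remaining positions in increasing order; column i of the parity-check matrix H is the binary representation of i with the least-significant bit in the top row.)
Syndrome s = H · r^T (mod 2), r = 010001011011101:
  s[0] = (101010101010101)·(010001011011101) mod 2 = 0+0+0+0+0+0+0+0+1+0+1+0+1+0+1 mod 2 = 0
  s[1] = (011001100110011)·(010001011011101) mod 2 = 0+1+0+0+0+1+0+0+0+0+1+0+0+0+1 mod 2 = 0
  s[2] = (000111100001111)·(010001011011101) mod 2 = 0+0+0+0+0+1+0+0+0+0+0+1+1+0+1 mod 2 = 0
  s[3] = (000000011111111)·(010001011011101) mod 2 = 0+0+0+0+0+0+0+1+1+0+1+1+1+0+1 mod 2 = 0
Syndrome = 0000
s = 0: no error detected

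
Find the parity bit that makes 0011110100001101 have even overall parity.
Sum of data bits: 0+0+1+1+1+1+0+1+0+0+0+0+1+1+0+1 = 8.
8 mod 2 = 0, so parity bit = 0.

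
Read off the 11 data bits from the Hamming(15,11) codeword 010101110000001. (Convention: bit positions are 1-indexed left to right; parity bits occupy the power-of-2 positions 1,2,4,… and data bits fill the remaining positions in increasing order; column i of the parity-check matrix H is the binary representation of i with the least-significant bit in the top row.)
Parity bits occupy power-of-2 positions; data bits are at positions {3,5,6,7,9,10,11,12,13,14,15} (1-indexed).
Extract: c[3]=0 c[5]=0 c[6]=1 c[7]=1 c[9]=0 c[10]=0 c[11]=0 c[12]=0 c[13]=0 c[14]=0 c[15]=1
Data = 00110000001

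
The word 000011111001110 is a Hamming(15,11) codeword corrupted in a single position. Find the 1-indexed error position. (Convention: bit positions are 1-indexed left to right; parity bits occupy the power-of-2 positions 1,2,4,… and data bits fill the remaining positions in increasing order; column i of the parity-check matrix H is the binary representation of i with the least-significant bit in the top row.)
Syndrome s = H · r^T (mod 2), r = 000011111001110:
  s[0] = (101010101010101)·(000011111001110) mod 2 = 0+0+0+0+1+0+1+0+1+0+0+0+1+0+0 mod 2 = 0
  s[1] = (011001100110011)·(000011111001110) mod 2 = 0+0+0+0+0+1+1+0+0+0+0+0+0+1+0 mod 2 = 1
  s[2] = (000111100001111)·(000011111001110) mod 2 = 0+0+0+0+1+1+1+0+0+0+0+1+1+1+0 mod 2 = 0
  s[3] = (000000011111111)·(000011111001110) mod 2 = 0+0+0+0+0+0+0+1+1+0+0+1+1+1+0 mod 2 = 1
Syndrome = 0101
Column i of H is the binary representation of i, so the syndrome is the binary index of the flipped bit.
Read s = 0101 with s[0] as LSB: 0·2^0 + 1·2^1 + 0·2^2 + 1·2^3 = 10.
Error is at bit position 10.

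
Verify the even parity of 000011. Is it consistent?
Sum of all bits: 0+0+0+0+1+1 = 2; 2 mod 2 = 0. Result is 0 → valid parity.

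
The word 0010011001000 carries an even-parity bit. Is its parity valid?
Sum of all bits: 0+0+1+0+0+1+1+0+0+1+0+0+0 = 4; 4 mod 2 = 0. Result is 0 → valid parity.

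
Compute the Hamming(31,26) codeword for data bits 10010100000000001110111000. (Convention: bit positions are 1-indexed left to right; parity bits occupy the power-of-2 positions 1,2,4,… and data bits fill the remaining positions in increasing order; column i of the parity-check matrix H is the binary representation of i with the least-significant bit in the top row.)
Codeword c = d · G (mod 2), d = 10010100000000001110111000:
  c[0] = d·G[:,0] = (10010100000000001110111000)·(11011010101101010101010101) mod 2 = 1+0+0+1+0+0+0+0+0+0+0+0+0+0+0+0+0+1+0+0+0+1+0+0+0+0 mod 2 = 0
  c[1] = d·G[:,1] = (10010100000000001110111000)·(10110110011011001100110011) mod 2 = 1+0+0+1+0+1+0+0+0+0+0+0+0+0+0+0+1+1+0+0+1+1+0+0+0+0 mod 2 = 1
  c[2] = d·G[:,2] = (10010100000000001110111000)·(10000000000000000000000000) mod 2 = 1+0+0+0+0+0+0+0+0+0+0+0+0+0+0+0+0+0+0+0+0+0+0+0+0+0 mod 2 = 1
  c[3] = d·G[:,3] = (10010100000000001110111000)·(01110001111000111100001111) mod 2 = 0+0+0+1+0+0+0+0+0+0+0+0+0+0+0+0+1+1+0+0+0+0+1+0+0+0 mod 2 = 0
  c[4] = d·G[:,4] = (10010100000000001110111000)·(01000000000000000000000000) mod 2 = 0+0+0+0+0+0+0+0+0+0+0+0+0+0+0+0+0+0+0+0+0+0+0+0+0+0 mod 2 = 0
  c[5] = d·G[:,5] = (10010100000000001110111000)·(00100000000000000000000000) mod 2 = 0+0+0+0+0+0+0+0+0+0+0+0+0+0+0+0+0+0+0+0+0+0+0+0+0+0 mod 2 = 0
  c[6] = d·G[:,6] = (10010100000000001110111000)·(00010000000000000000000000) mod 2 = 0+0+0+1+0+0+0+0+0+0+0+0+0+0+0+0+0+0+0+0+0+0+0+0+0+0 mod 2 = 1
  c[7] = d·G[:,7] = (10010100000000001110111000)·(00001111111000000011111111) mod 2 = 0+0+0+0+0+1+0+0+0+0+0+0+0+0+0+0+0+0+1+0+1+1+1+0+0+0 mod 2 = 1
  c[8] = d·G[:,8] = (10010100000000001110111000)·(00001000000000000000000000) mod 2 = 0+0+0+0+0+0+0+0+0+0+0+0+0+0+0+0+0+0+0+0+0+0+0+0+0+0 mod 2 = 0
  c[9] = d·G[:,9] = (10010100000000001110111000)·(00000100000000000000000000) mod 2 = 0+0+0+0+0+1+0+0+0+0+0+0+0+0+0+0+0+0+0+0+0+0+0+0+0+0 mod 2 = 1
  c[10] = d·G[:,10] = (10010100000000001110111000)·(00000010000000000000000000) mod 2 = 0+0+0+0+0+0+0+0+0+0+0+0+0+0+0+0+0+0+0+0+0+0+0+0+0+0 mod 2 = 0
  c[11] = d·G[:,11] = (10010100000000001110111000)·(00000001000000000000000000) mod 2 = 0+0+0+0+0+0+0+0+0+0+0+0+0+0+0+0+0+0+0+0+0+0+0+0+0+0 mod 2 = 0
  c[12] = d·G[:,12] = (10010100000000001110111000)·(00000000100000000000000000) mod 2 = 0+0+0+0+0+0+0+0+0+0+0+0+0+0+0+0+0+0+0+0+0+0+0+0+0+0 mod 2 = 0
  c[13] = d·G[:,13] = (10010100000000001110111000)·(00000000010000000000000000) mod 2 = 0+0+0+0+0+0+0+0+0+0+0+0+0+0+0+0+0+0+0+0+0+0+0+0+0+0 mod 2 = 0
  c[14] = d·G[:,14] = (10010100000000001110111000)·(00000000001000000000000000) mod 2 = 0+0+0+0+0+0+0+0+0+0+0+0+0+0+0+0+0+0+0+0+0+0+0+0+0+0 mod 2 = 0
  c[15] = d·G[:,15] = (10010100000000001110111000)·(00000000000111111111111111) mod 2 = 0+0+0+0+0+0+0+0+0+0+0+0+0+0+0+0+1+1+1+0+1+1+1+0+0+0 mod 2 = 0
  c[16] = d·G[:,16] = (10010100000000001110111000)·(00000000000100000000000000) mod 2 = 0+0+0+0+0+0+0+0+0+0+0+0+0+0+0+0+0+0+0+0+0+0+0+0+0+0 mod 2 = 0
  c[17] = d·G[:,17] = (10010100000000001110111000)·(00000000000010000000000000) mod 2 = 0+0+0+0+0+0+0+0+0+0+0+0+0+0+0+0+0+0+0+0+0+0+0+0+0+0 mod 2 = 0
  c[18] = d·G[:,18] = (10010100000000001110111000)·(00000000000001000000000000) mod 2 = 0+0+0+0+0+0+0+0+0+0+0+0+0+0+0+0+0+0+0+0+0+0+0+0+0+0 mod 2 = 0
  c[19] = d·G[:,19] = (10010100000000001110111000)·(00000000000000100000000000) mod 2 = 0+0+0+0+0+0+0+0+0+0+0+0+0+0+0+0+0+0+0+0+0+0+0+0+0+0 mod 2 = 0
  c[20] = d·G[:,20] = (10010100000000001110111000)·(00000000000000010000000000) mod 2 = 0+0+0+0+0+0+0+0+0+0+0+0+0+0+0+0+0+0+0+0+0+0+0+0+0+0 mod 2 = 0
  c[21] = d·G[:,21] = (10010100000000001110111000)·(00000000000000001000000000) mod 2 = 0+0+0+0+0+0+0+0+0+0+0+0+0+0+0+0+1+0+0+0+0+0+0+0+0+0 mod 2 = 1
  c[22] = d·G[:,22] = (10010100000000001110111000)·(00000000000000000100000000) mod 2 = 0+0+0+0+0+0+0+0+0+0+0+0+0+0+0+0+0+1+0+0+0+0+0+0+0+0 mod 2 = 1
  c[23] = d·G[:,23] = (10010100000000001110111000)·(00000000000000000010000000) mod 2 = 0+0+0+0+0+0+0+0+0+0+0+0+0+0+0+0+0+0+1+0+0+0+0+0+0+0 mod 2 = 1
  c[24] = d·G[:,24] = (10010100000000001110111000)·(00000000000000000001000000) mod 2 = 0+0+0+0+0+0+0+0+0+0+0+0+0+0+0+0+0+0+0+0+0+0+0+0+0+0 mod 2 = 0
  c[25] = d·G[:,25] = (10010100000000001110111000)·(00000000000000000000100000) mod 2 = 0+0+0+0+0+0+0+0+0+0+0+0+0+0+0+0+0+0+0+0+1+0+0+0+0+0 mod 2 = 1
  c[26] = d·G[:,26] = (10010100000000001110111000)·(00000000000000000000010000) mod 2 = 0+0+0+0+0+0+0+0+0+0+0+0+0+0+0+0+0+0+0+0+0+1+0+0+0+0 mod 2 = 1
  c[27] = d·G[:,27] = (10010100000000001110111000)·(00000000000000000000001000) mod 2 = 0+0+0+0+0+0+0+0+0+0+0+0+0+0+0+0+0+0+0+0+0+0+1+0+0+0 mod 2 = 1
  c[28] = d·G[:,28] = (10010100000000001110111000)·(00000000000000000000000100) mod 2 = 0+0+0+0+0+0+0+0+0+0+0+0+0+0+0+0+0+0+0+0+0+0+0+0+0+0 mod 2 = 0
  c[29] = d·G[:,29] = (10010100000000001110111000)·(00000000000000000000000010) mod 2 = 0+0+0+0+0+0+0+0+0+0+0+0+0+0+0+0+0+0+0+0+0+0+0+0+0+0 mod 2 = 0
  c[30] = d·G[:,30] = (10010100000000001110111000)·(00000000000000000000000001) mod 2 = 0+0+0+0+0+0+0+0+0+0+0+0+0+0+0+0+0+0+0+0+0+0+0+0+0+0 mod 2 = 0
Codeword = 0110001101000000000001110111000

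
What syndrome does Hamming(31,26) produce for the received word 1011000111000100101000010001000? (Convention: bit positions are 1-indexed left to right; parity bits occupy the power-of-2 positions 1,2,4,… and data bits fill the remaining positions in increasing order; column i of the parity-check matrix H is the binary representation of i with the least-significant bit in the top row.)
Syndrome s = H · r^T (mod 2), r = 1011000111000100101000010001000:
  s[0] = (1010101010101010101010101010101)·(1011000111000100101000010001000) mod 2 = 1+0+1+0+0+0+0+0+1+0+0+0+0+0+0+0+1+0+1+0+0+0+0+0+0+0+0+0+0+0+0 mod 2 = 1
  s[1] = (0110011001100110011001100110011)·(1011000111000100101000010001000) mod 2 = 0+0+1+0+0+0+0+0+0+1+0+0+0+1+0+0+0+0+1+0+0+0+0+0+0+0+0+0+0+0+0 mod 2 = 0
  s[2] = (0001111000011110000111100001111)·(1011000111000100101000010001000) mod 2 = 0+0+0+1+0+0+0+0+0+0+0+0+0+1+0+0+0+0+0+0+0+0+0+0+0+0+0+1+0+0+0 mod 2 = 1
  s[3] = (0000000111111110000000011111111)·(1011000111000100101000010001000) mod 2 = 0+0+0+0+0+0+0+1+1+1+0+0+0+1+0+0+0+0+0+0+0+0+0+1+0+0+0+1+0+0+0 mod 2 = 0
  s[4] = (0000000000000001111111111111111)·(1011000111000100101000010001000) mod 2 = 0+0+0+0+0+0+0+0+0+0+0+0+0+0+0+0+1+0+1+0+0+0+0+1+0+0+0+1+0+0+0 mod 2 = 0
Syndrome = 10100
Non-zero syndrome: error at position 5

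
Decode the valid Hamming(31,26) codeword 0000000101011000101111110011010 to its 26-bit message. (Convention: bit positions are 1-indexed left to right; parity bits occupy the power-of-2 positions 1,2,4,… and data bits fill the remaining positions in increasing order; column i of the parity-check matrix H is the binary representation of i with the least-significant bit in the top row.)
Parity bits occupy power-of-2 positions; data bits are at positions {3,5,6,7,9,10,11,12,13,14,15,17,18,19,20,21,22,23,24,25,26,27,28,29,30,31} (1-indexed).
Extract: c[3]=0 c[5]=0 c[6]=0 c[7]=0 c[9]=0 c[10]=1 c[11]=0 c[12]=1 c[13]=1 c[14]=0 c[15]=0 c[17]=1 c[18]=0 c[19]=1 c[20]=1 c[21]=1 c[22]=1 c[23]=1 c[24]=1 c[25]=0 c[26]=0 c[27]=1 c[28]=1 c[29]=0 c[30]=1 c[31]=0
Data = 00000101100101111110011010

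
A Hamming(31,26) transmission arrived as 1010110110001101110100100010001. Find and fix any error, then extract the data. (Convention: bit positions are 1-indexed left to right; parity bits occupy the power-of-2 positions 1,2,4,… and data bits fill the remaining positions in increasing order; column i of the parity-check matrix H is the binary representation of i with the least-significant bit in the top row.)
Syndrome s = H · r^T (mod 2), r = 1010110110001101110100100010001:
  s[0] = (1010101010101010101010101010101)·(1010110110001101110100100010001) mod 2 = 1+0+1+0+1+0+0+0+1+0+0+0+1+0+0+0+1+0+0+0+0+0+1+0+0+0+1+0+0+0+1 mod 2 = 1
  s[1] = (0110011001100110011001100110011)·(1010110110001101110100100010001) mod 2 = 0+0+1+0+0+1+0+0+0+0+0+0+0+1+0+0+0+1+0+0+0+0+1+0+0+0+1+0+0+0+1 mod 2 = 1
  s[2] = (0001111000011110000111100001111)·(1010110110001101110100100010001) mod 2 = 0+0+0+0+1+1+0+0+0+0+0+0+1+1+0+0+0+0+0+1+0+0+1+0+0+0+0+0+0+0+1 mod 2 = 1
  s[3] = (0000000111111110000000011111111)·(1010110110001101110100100010001) mod 2 = 0+0+0+0+0+0+0+1+1+0+0+0+1+1+0+0+0+0+0+0+0+0+0+0+0+0+1+0+0+0+1 mod 2 = 0
  s[4] = (0000000000000001111111111111111)·(1010110110001101110100100010001) mod 2 = 0+0+0+0+0+0+0+0+0+0+0+0+0+0+0+1+1+1+0+1+0+0+1+0+0+0+1+0+0+0+1 mod 2 = 1
Syndrome = 11101
Column 23 of H equals this syndrome → error at bit 23 (1-indexed).
Flip bit 23: 1010110110001101110100100010001 → 1010110110001101110100000010001
Extract data bits at positions {3,5,6,7,9,10,11,12,13,14,15,17,18,19,20,21,22,23,24,25,26,27,28,29,30,31}: 11101000110110100000010001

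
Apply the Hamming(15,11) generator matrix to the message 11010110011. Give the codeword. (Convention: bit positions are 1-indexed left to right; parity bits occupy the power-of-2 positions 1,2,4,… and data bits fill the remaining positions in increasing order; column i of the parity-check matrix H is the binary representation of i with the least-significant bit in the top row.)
Codeword c = d · G (mod 2), d = 11010110011:
  c[0] = d·G[:,0] = (11010110011)·(11011010101) mod 2 = 1+1+0+1+0+0+1+0+0+0+1 mod 2 = 1
  c[1] = d·G[:,1] = (11010110011)·(10110110011) mod 2 = 1+0+0+1+0+1+1+0+0+1+1 mod 2 = 0
  c[2] = d·G[:,2] = (11010110011)·(10000000000) mod 2 = 1+0+0+0+0+0+0+0+0+0+0 mod 2 = 1
  c[3] = d·G[:,3] = (11010110011)·(01110001111) mod 2 = 0+1+0+1+0+0+0+0+0+1+1 mod 2 = 0
  c[4] = d·G[:,4] = (11010110011)·(01000000000) mod 2 = 0+1+0+0+0+0+0+0+0+0+0 mod 2 = 1
  c[5] = d·G[:,5] = (11010110011)·(00100000000) mod 2 = 0+0+0+0+0+0+0+0+0+0+0 mod 2 = 0
  c[6] = d·G[:,6] = (11010110011)·(00010000000) mod 2 = 0+0+0+1+0+0+0+0+0+0+0 mod 2 = 1
  c[7] = d·G[:,7] = (11010110011)·(00001111111) mod 2 = 0+0+0+0+0+1+1+0+0+1+1 mod 2 = 0
  c[8] = d·G[:,8] = (11010110011)·(00001000000) mod 2 = 0+0+0+0+0+0+0+0+0+0+0 mod 2 = 0
  c[9] = d·G[:,9] = (11010110011)·(00000100000) mod 2 = 0+0+0+0+0+1+0+0+0+0+0 mod 2 = 1
  c[10] = d·G[:,10] = (11010110011)·(00000010000) mod 2 = 0+0+0+0+0+0+1+0+0+0+0 mod 2 = 1
  c[11] = d·G[:,11] = (11010110011)·(00000001000) mod 2 = 0+0+0+0+0+0+0+0+0+0+0 mod 2 = 0
  c[12] = d·G[:,12] = (11010110011)·(00000000100) mod 2 = 0+0+0+0+0+0+0+0+0+0+0 mod 2 = 0
  c[13] = d·G[:,13] = (11010110011)·(00000000010) mod 2 = 0+0+0+0+0+0+0+0+0+1+0 mod 2 = 1
  c[14] = d·G[:,14] = (11010110011)·(00000000001) mod 2 = 0+0+0+0+0+0+0+0+0+0+1 mod 2 = 1
Codeword = 101010100110011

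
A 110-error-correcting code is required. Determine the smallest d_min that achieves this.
Correcting t errors requires d_min ≥ 2t + 1 = 2·110 + 1 = 221.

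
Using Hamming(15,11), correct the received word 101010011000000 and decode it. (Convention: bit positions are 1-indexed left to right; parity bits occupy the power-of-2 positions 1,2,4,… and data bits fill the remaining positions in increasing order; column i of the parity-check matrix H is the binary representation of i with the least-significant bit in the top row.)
Syndrome s = H · r^T (mod 2), r = 101010011000000:
  s[0] = (101010101010101)·(101010011000000) mod 2 = 1+0+1+0+1+0+0+0+1+0+0+0+0+0+0 mod 2 = 0
  s[1] = (011001100110011)·(101010011000000) mod 2 = 0+0+1+0+0+0+0+0+0+0+0+0+0+0+0 mod 2 = 1
  s[2] = (000111100001111)·(101010011000000) mod 2 = 0+0+0+0+1+0+0+0+0+0+0+0+0+0+0 mod 2 = 1
  s[3] = (000000011111111)·(101010011000000) mod 2 = 0+0+0+0+0+0+0+1+1+0+0+0+0+0+0 mod 2 = 0
Syndrome = 0110
Column 6 of H equals this syndrome → error at bit 6 (1-indexed).
Flip bit 6: 101010011000000 → 101011011000000
Extract data bits at positions {3,5,6,7,9,10,11,12,13,14,15}: 11101000000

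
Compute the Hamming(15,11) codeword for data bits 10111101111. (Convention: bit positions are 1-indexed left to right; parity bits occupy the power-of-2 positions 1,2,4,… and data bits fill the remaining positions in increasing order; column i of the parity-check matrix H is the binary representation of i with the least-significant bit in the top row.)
Codeword c = d · G (mod 2), d = 10111101111:
  c[0] = d·G[:,0] = (10111101111)·(11011010101) mod 2 = 1+0+0+1+1+0+0+0+1+0+1 mod 2 = 1
  c[1] = d·G[:,1] = (10111101111)·(10110110011) mod 2 = 1+0+1+1+0+1+0+0+0+1+1 mod 2 = 0
  c[2] = d·G[:,2] = (10111101111)·(10000000000) mod 2 = 1+0+0+0+0+0+0+0+0+0+0 mod 2 = 1
  c[3] = d·G[:,3] = (10111101111)·(01110001111) mod 2 = 0+0+1+1+0+0+0+1+1+1+1 mod 2 = 0
  c[4] = d·G[:,4] = (10111101111)·(01000000000) mod 2 = 0+0+0+0+0+0+0+0+0+0+0 mod 2 = 0
  c[5] = d·G[:,5] = (10111101111)·(00100000000) mod 2 = 0+0+1+0+0+0+0+0+0+0+0 mod 2 = 1
  c[6] = d·G[:,6] = (10111101111)·(00010000000) mod 2 = 0+0+0+1+0+0+0+0+0+0+0 mod 2 = 1
  c[7] = d·G[:,7] = (10111101111)·(00001111111) mod 2 = 0+0+0+0+1+1+0+1+1+1+1 mod 2 = 0
  c[8] = d·G[:,8] = (10111101111)·(00001000000) mod 2 = 0+0+0+0+1+0+0+0+0+0+0 mod 2 = 1
  c[9] = d·G[:,9] = (10111101111)·(00000100000) mod 2 = 0+0+0+0+0+1+0+0+0+0+0 mod 2 = 1
  c[10] = d·G[:,10] = (10111101111)·(00000010000) mod 2 = 0+0+0+0+0+0+0+0+0+0+0 mod 2 = 0
  c[11] = d·G[:,11] = (10111101111)·(00000001000) mod 2 = 0+0+0+0+0+0+0+1+0+0+0 mod 2 = 1
  c[12] = d·G[:,12] = (10111101111)·(00000000100) mod 2 = 0+0+0+0+0+0+0+0+1+0+0 mod 2 = 1
  c[13] = d·G[:,13] = (10111101111)·(00000000010) mod 2 = 0+0+0+0+0+0+0+0+0+1+0 mod 2 = 1
  c[14] = d·G[:,14] = (10111101111)·(00000000001) mod 2 = 0+0+0+0+0+0+0+0+0+0+1 mod 2 = 1
Codeword = 101001101101111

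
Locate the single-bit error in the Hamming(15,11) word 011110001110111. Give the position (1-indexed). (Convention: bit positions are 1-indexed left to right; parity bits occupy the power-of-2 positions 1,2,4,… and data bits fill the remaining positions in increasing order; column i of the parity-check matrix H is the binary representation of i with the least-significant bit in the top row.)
Syndrome s = H · r^T (mod 2), r = 011110001110111:
  s[0] = (101010101010101)·(011110001110111) mod 2 = 0+0+1+0+1+0+0+0+1+0+1+0+1+0+1 mod 2 = 0
  s[1] = (011001100110011)·(011110001110111) mod 2 = 0+1+1+0+0+0+0+0+0+1+1+0+0+1+1 mod 2 = 0
  s[2] = (000111100001111)·(011110001110111) mod 2 = 0+0+0+1+1+0+0+0+0+0+0+0+1+1+1 mod 2 = 1
  s[3] = (000000011111111)·(011110001110111) mod 2 = 0+0+0+0+0+0+0+0+1+1+1+0+1+1+1 mod 2 = 0
Syndrome = 0010
Column i of H is the binary representation of i, so the syndrome is the binary index of the flipped bit.
Read s = 0010 with s[0] as LSB: 0·2^0 + 0·2^1 + 1·2^2 + 0·2^3 = 4.
Error is at bit position 4.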